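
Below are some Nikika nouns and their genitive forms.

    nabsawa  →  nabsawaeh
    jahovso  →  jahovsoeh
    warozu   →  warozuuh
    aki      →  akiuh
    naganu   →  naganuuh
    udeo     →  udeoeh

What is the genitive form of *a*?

aeh

Looking at the last vowel of each stem: -uh when the last vowel of the stem is a high vowel (*warozu*, *aki*, *naganu*); -eh when the last vowel of the stem is a non-high vowel (*nabsawa*, *jahovso*, *udeo*).
Since the last vowel of *a* is /a/ (a non-high vowel), it takes -eh, giving *aeh*.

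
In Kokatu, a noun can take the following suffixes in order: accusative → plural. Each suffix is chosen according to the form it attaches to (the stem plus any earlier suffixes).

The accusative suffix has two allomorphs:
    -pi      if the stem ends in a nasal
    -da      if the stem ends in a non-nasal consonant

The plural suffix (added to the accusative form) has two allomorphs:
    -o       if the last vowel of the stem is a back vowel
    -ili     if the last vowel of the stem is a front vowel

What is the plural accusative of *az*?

*az*: final consonant = /z/, non-nasal → -da → *azda*.
The last vowel of the accusative form *azda* is /a/, which is a back vowel, so the plural suffix is -o, giving *azdao*.

azdao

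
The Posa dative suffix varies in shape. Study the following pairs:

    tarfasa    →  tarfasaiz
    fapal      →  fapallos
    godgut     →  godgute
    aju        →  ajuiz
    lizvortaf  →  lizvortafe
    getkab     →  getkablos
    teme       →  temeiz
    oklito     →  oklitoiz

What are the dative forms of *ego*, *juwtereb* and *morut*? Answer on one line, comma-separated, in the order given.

egoiz, juwtereblos, morute

Looking at the final sound of each stem: -e when the stem ends in a voiceless consonant (*godgut*, *lizvortaf*); -los when the stem ends in a voiced consonant (*fapal*, *getkab*); -iz when the stem ends in a vowel (*tarfasa*, *aju*, *teme*, *oklito*).
*ego*: final sound = /o/, a vowel → -iz → *egoiz*.
Since the final sound of *juwtereb* is /b/ (a voiced consonant), it takes -los, giving *juwtereblos*.
*morut* — final sound /t/ (a voiceless consonant) → -e → *morute*.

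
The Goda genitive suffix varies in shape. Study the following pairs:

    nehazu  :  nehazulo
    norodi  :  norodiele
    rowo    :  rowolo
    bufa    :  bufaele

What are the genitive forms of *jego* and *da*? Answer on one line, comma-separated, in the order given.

jegolo, daele

The pattern is rounding harmony: -lo when the last vowel of the stem is a rounded vowel (*nehazu*, *rowo*); -ele when the last vowel of the stem is an unrounded vowel (*norodi*, *bufa*).
*jego* — last vowel /o/ (a rounded vowel) → -lo → *jegolo*.
Since the last vowel of *da* is /a/ (an unrounded vowel), it takes -ele, giving *daele*.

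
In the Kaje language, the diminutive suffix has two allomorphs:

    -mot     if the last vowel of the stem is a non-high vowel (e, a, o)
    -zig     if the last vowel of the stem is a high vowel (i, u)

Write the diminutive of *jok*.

jokmot

Since the last vowel of *jok* is /o/ (a non-high vowel), it takes -mot, giving *jokmot*.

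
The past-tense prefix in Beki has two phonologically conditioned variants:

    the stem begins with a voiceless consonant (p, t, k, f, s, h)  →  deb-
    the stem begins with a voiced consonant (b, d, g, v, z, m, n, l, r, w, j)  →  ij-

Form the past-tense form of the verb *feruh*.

debferuh

The first consonant of *feruh* is /f/, which is voiceless, so the prefix is deb-, giving *debferuh*.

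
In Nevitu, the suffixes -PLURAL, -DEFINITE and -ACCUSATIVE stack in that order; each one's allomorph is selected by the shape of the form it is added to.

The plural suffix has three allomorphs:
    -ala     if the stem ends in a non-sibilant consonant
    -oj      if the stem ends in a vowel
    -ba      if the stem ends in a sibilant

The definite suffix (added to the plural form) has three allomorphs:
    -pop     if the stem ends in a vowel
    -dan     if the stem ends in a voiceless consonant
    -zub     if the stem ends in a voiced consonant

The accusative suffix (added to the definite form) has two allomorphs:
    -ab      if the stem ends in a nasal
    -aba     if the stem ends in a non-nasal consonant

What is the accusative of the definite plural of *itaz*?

itazbapopaba

Since the final sound of *itaz* is /z/ (a sibilant), it takes -ba, giving *itazba*.
The plural form *itazba* — final sound /a/ (a vowel) → -pop → *itazbapop*.
The definite form *itazbapop* — final consonant /p/ (non-nasal) → -aba → *itazbapopaba*.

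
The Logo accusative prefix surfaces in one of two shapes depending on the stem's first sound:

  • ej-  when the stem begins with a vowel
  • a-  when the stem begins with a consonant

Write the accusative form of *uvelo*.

*uvelo*: first sound = /u/, a vowel → ej- → *ejuvelo*.

ejuvelo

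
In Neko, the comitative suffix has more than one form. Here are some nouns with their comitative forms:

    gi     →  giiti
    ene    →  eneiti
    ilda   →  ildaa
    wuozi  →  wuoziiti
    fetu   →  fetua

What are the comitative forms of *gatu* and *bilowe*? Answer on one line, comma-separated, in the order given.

Looking at the last vowel of each stem: -iti when the last vowel of the stem is a front vowel (*gi*, *ene*, *wuozi*); -a when the last vowel of the stem is a back vowel (*ilda*, *fetu*).
Since the last vowel of *gatu* is /u/ (a back vowel), it takes -a, giving *gatua*.
The last vowel of *bilowe* is /e/, which is a front vowel, so the suffix is -iti, giving *biloweiti*.

gatua, biloweiti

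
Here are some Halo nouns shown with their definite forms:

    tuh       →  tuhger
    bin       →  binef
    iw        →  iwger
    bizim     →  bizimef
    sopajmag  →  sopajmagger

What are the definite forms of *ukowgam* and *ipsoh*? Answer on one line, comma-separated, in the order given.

ukowgamef, ipsohger

The suffix is conditioned by the final consonant: -ef when the stem ends in a nasal (*bin*, *bizim*); -ger when the stem ends in a non-nasal consonant (*tuh*, *iw*, *sopajmag*).
The final consonant of *ukowgam* is /m/, which is a nasal, so the suffix is -ef, giving *ukowgamef*.
Since the final consonant of *ipsoh* is /h/ (non-nasal), it takes -ger, giving *ipsohger*.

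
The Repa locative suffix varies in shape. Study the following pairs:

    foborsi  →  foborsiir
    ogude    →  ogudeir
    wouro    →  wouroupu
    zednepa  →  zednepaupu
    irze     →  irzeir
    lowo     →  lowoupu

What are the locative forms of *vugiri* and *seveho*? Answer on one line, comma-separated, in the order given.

Looking at the last vowel of each stem: -ir when the last vowel of the stem is a front vowel (*foborsi*, *ogude*, *irze*); -upu when the last vowel of the stem is a back vowel (*wouro*, *zednepa*, *lowo*).
*vugiri*: last vowel = /i/, a front vowel → -ir → *vugiriir*.
Since the last vowel of *seveho* is /o/ (a back vowel), it takes -upu, giving *sevehoupu*.

vugiriir, sevehoupu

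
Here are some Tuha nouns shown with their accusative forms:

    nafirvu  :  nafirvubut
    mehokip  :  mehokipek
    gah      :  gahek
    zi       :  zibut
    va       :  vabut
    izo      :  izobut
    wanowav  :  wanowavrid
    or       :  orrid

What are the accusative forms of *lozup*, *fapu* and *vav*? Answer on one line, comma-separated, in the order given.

lozupek, fapubut, vavrid

Looking at the final sound of each stem: -ek when the stem ends in a voiceless consonant (*mehokip*, *gah*); -rid when the stem ends in a voiced consonant (*wanowav*, *or*); -but when the stem ends in a vowel (*nafirvu*, *zi*, *va*, *izo*).
*lozup*: final sound = /p/, a voiceless consonant → -ek → *lozupek*.
The final sound of *fapu* is /u/, which is a vowel, so the suffix is -but, giving *fapubut*.
Since the final sound of *vav* is /v/ (a voiced consonant), it takes -rid, giving *vavrid*.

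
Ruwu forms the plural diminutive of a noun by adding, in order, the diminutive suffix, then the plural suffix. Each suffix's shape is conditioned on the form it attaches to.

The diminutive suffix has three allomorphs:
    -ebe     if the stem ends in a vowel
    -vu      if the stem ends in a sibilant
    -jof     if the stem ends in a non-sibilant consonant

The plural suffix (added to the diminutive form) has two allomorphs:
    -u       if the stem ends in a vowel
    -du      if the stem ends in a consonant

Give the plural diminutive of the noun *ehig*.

The final sound of *ehig* is /g/, which is a non-sibilant consonant, so the diminutive suffix is -jof, giving *ehigjof*.
The diminutive form *ehigjof* — final sound /f/ (a consonant) → -du → *ehigjofdu*.

ehigjofdu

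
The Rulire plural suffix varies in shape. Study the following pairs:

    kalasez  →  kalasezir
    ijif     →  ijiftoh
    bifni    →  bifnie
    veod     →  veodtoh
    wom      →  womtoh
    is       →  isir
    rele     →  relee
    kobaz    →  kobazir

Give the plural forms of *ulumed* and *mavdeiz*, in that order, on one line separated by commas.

ulumedtoh, mavdeizir

The alternation tracks the final sound of the stem — -ir when the stem ends in a sibilant (*kalasez*, *is*, *kobaz*); -toh when the stem ends in a non-sibilant consonant (*ijif*, *veod*, *wom*); -e when the stem ends in a vowel (*bifni*, *rele*).
The final sound of *ulumed* is /d/, which is a non-sibilant consonant, so the suffix is -toh, giving *ulumedtoh*.
The final sound of *mavdeiz* is /z/, which is a sibilant, so the suffix is -ir, giving *mavdeizir*.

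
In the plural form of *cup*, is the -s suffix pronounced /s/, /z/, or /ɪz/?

The stem *cup* ends in a voiceless non-sibilant consonant.
The plural suffix surfaces as /ɪz/ after sibilants, /s/ after other voiceless consonants, and /z/ after other voiced sounds.
So the plural -s on *cup* is pronounced /s/.

/s/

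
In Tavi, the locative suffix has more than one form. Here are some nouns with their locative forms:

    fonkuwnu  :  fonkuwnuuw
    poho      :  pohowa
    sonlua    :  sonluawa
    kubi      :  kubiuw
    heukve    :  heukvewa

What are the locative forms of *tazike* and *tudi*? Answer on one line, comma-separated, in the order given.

tazikewa, tudiuw

The alternation tracks the last vowel of the stem — -uw when the last vowel of the stem is a high vowel (*fonkuwnu*, *kubi*); -wa when the last vowel of the stem is a non-high vowel (*poho*, *sonlua*, *heukve*).
*tazike* — last vowel /e/ (a non-high vowel) → -wa → *tazikewa*.
The last vowel of *tudi* is /i/, which is a high vowel, so the suffix is -uw, giving *tudiuw*.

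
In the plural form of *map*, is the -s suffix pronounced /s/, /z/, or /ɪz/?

The stem *map* ends in a voiceless non-sibilant consonant.
The plural suffix surfaces as /ɪz/ after sibilants, /s/ after other voiceless consonants, and /z/ after other voiced sounds.
So the plural -s on *map* is pronounced /s/.

/s/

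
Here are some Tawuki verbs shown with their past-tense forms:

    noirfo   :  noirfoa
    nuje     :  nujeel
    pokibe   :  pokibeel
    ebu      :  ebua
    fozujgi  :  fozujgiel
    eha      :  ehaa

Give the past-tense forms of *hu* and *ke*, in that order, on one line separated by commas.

The pattern is front/back vowel harmony: -el when the last vowel of the stem is a front vowel (*nuje*, *pokibe*, *fozujgi*); -a when the last vowel of the stem is a back vowel (*noirfo*, *ebu*, *eha*).
The last vowel of *hu* is /u/, which is a back vowel, so the suffix is -a, giving *hua*.
The last vowel of *ke* is /e/, which is a front vowel, so the suffix is -el, giving *keel*.

hua, keel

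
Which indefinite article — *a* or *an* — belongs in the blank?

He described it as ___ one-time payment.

a

The indefinite article is chosen by the initial *sound* of the following word, not its spelling.
*one-time* begins with the sound /wʌ/ (*one* pronounced /wʌn/) — a consonant sound.
So the article is *a*: He described it as a one-time payment.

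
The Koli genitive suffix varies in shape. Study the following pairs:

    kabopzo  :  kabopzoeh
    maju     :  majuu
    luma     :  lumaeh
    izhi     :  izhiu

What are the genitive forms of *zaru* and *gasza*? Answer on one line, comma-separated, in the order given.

Looking at the last vowel of each stem: -u when the last vowel of the stem is a high vowel (*maju*, *izhi*); -eh when the last vowel of the stem is a non-high vowel (*kabopzo*, *luma*).
Since the last vowel of *zaru* is /u/ (a high vowel), it takes -u, giving *zaruu*.
*gasza*: last vowel = /a/, a non-high vowel → -eh → *gaszaeh*.

zaruu, gaszaeh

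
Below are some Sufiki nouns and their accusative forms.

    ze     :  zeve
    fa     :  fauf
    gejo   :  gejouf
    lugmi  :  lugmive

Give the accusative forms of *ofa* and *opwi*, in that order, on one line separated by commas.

The suffix is conditioned by the last vowel: -ve when the last vowel of the stem is a front vowel (*ze*, *lugmi*); -uf when the last vowel of the stem is a back vowel (*fa*, *gejo*).
*ofa* — last vowel /a/ (a back vowel) → -uf → *ofauf*.
*opwi* — last vowel /i/ (a front vowel) → -ve → *opwive*.

ofauf, opwive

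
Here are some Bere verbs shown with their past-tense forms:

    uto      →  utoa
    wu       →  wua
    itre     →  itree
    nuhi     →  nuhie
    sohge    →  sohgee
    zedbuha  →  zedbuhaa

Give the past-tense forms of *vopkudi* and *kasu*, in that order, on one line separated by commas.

vopkudie, kasua

Looking at the last vowel of each stem: -e when the last vowel of the stem is a front vowel (*itre*, *nuhi*, *sohge*); -a when the last vowel of the stem is a back vowel (*uto*, *wu*, *zedbuha*).
Since the last vowel of *vopkudi* is /i/ (a front vowel), it takes -e, giving *vopkudie*.
Since the last vowel of *kasu* is /u/ (a back vowel), it takes -a, giving *kasua*.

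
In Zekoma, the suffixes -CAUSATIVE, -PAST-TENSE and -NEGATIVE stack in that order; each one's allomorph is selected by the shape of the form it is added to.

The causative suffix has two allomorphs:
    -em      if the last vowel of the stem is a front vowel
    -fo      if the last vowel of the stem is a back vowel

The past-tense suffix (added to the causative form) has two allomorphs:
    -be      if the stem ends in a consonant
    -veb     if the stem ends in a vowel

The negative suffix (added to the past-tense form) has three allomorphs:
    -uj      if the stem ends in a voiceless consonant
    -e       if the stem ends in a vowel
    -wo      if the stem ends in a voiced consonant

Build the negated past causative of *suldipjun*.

suldipjunfovebwo

*suldipjun*: last vowel = /u/, a back vowel → -fo → *suldipjunfo*.
The causative form *suldipjunfo* — final sound /o/ (a vowel) → -veb → *suldipjunfoveb*.
The past-tense form *suldipjunfoveb* — final sound /b/ (a voiced consonant) → -wo → *suldipjunfovebwo*.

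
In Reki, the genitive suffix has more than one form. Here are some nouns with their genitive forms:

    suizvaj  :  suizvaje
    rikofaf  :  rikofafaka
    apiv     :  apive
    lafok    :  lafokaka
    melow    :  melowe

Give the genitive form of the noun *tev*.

Looking at the final consonant of each stem: -aka when the stem ends in a voiceless consonant (*rikofaf*, *lafok*); -e when the stem ends in a voiced consonant (*suizvaj*, *apiv*, *melow*).
The final consonant of *tev* is /v/, which is voiced, so the suffix is -e, giving *teve*.

teve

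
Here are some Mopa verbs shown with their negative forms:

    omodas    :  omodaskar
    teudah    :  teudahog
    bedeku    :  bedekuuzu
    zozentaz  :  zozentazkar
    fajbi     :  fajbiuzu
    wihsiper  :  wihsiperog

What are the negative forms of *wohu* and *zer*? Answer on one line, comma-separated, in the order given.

The alternation tracks the final sound of the stem — -kar when the stem ends in a sibilant (*omodas*, *zozentaz*); -og when the stem ends in a non-sibilant consonant (*teudah*, *wihsiper*); -uzu when the stem ends in a vowel (*bedeku*, *fajbi*).
The final sound of *wohu* is /u/, which is a vowel, so the suffix is -uzu, giving *wohuuzu*.
Since the final sound of *zer* is /r/ (a non-sibilant consonant), it takes -og, giving *zerog*.

wohuuzu, zerog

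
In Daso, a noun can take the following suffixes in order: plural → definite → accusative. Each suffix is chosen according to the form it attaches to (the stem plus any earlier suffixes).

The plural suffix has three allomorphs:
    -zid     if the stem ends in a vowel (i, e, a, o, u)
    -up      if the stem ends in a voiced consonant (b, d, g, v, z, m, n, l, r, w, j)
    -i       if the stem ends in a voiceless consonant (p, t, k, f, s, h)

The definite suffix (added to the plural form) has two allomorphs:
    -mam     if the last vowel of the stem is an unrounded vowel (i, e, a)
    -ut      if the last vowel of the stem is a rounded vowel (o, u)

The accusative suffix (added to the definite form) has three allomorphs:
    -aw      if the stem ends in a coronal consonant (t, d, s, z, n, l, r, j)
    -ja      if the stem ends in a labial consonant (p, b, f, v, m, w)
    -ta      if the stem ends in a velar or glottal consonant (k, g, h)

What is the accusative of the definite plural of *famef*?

famefimamja

*famef*: final sound = /f/, a voiceless consonant → -i → *famefi*.
The last vowel of the plural form *famefi* is /i/, which is an unrounded vowel, so the definite suffix is -mam, giving *famefimam*.
Since the final consonant of the definite form *famefimam* is /m/ (labial), it takes -ja, giving *famefimamja*.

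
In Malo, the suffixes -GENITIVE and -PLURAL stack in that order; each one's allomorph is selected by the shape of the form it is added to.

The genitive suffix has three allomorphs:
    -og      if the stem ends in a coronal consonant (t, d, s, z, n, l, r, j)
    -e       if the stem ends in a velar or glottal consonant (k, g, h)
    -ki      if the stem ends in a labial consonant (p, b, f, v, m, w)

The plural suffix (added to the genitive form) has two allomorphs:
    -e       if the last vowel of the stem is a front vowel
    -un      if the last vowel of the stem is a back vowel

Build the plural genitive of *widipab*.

widipabkie

The final consonant of *widipab* is /b/, which is labial, so the genitive suffix is -ki, giving *widipabki*.
The genitive form *widipabki*: last vowel = /i/, a front vowel → -e → *widipabkie*.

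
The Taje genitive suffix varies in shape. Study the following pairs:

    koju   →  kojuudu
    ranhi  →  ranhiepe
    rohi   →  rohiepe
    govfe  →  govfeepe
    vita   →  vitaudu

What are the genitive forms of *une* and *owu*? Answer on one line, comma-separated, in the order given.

uneepe, owuudu

The pattern is front/back vowel harmony: -epe when the last vowel of the stem is a front vowel (*ranhi*, *rohi*, *govfe*); -udu when the last vowel of the stem is a back vowel (*koju*, *vita*).
Since the last vowel of *une* is /e/ (a front vowel), it takes -epe, giving *uneepe*.
*owu*: last vowel = /u/, a back vowel → -udu → *owuudu*.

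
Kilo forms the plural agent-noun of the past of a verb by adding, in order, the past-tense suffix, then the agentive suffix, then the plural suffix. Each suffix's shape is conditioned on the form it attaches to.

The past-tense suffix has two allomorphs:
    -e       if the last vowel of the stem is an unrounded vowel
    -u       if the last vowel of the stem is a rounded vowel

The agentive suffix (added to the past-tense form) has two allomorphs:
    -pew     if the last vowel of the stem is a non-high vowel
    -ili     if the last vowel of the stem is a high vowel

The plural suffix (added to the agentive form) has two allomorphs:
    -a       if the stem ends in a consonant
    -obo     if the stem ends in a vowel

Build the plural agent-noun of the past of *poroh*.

porohuiliobo

The last vowel of *poroh* is /o/, which is a rounded vowel, so the past-tense suffix is -u, giving *porohu*.
The past-tense form *porohu*: last vowel = /u/, a high vowel → -ili → *porohuili*.
The agentive form *porohuili* — final sound /i/ (a vowel) → -obo → *porohuiliobo*.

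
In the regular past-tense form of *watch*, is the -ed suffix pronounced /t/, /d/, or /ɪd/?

/t/

The stem *watch* ends in a voiceless consonant other than /t/.
The -ed suffix is realized as /ɪd/ after /t, d/; as /t/ after other voiceless consonants; and as /d/ after other voiced sounds.
So -ed on *watch* is pronounced /t/.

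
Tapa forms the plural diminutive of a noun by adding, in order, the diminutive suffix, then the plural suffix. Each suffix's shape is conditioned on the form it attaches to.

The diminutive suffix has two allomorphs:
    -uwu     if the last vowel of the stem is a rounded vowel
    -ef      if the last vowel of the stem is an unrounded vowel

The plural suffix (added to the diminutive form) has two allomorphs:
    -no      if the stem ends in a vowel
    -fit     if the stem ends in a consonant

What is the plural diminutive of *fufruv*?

The last vowel of *fufruv* is /u/, which is a rounded vowel, so the diminutive suffix is -uwu, giving *fufruvuwu*.
Since the final sound of the diminutive form *fufruvuwu* is /u/ (a vowel), it takes -no, giving *fufruvuwuno*.

fufruvuwuno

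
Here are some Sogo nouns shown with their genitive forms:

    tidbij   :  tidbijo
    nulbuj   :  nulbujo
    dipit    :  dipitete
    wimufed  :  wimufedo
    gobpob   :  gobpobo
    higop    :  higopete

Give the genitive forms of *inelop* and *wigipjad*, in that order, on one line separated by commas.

inelopete, wigipjado

The alternation tracks the final consonant of the stem — -ete when the stem ends in a voiceless consonant (*dipit*, *higop*); -o when the stem ends in a voiced consonant (*tidbij*, *nulbuj*, *wimufed*, *gobpob*).
Since the final consonant of *inelop* is /p/ (voiceless), it takes -ete, giving *inelopete*.
Since the final consonant of *wigipjad* is /d/ (voiced), it takes -o, giving *wigipjado*.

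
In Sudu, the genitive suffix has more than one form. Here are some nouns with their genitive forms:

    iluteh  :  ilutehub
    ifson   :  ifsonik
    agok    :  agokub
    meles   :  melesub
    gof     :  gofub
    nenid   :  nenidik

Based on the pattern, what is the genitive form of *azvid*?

azvidik

The pattern is voicing of the final consonant: -ub when the stem ends in a voiceless consonant (*iluteh*, *agok*, *meles*, *gof*); -ik when the stem ends in a voiced consonant (*ifson*, *nenid*).
*azvid* — final consonant /d/ (voiced) → -ik → *azvidik*.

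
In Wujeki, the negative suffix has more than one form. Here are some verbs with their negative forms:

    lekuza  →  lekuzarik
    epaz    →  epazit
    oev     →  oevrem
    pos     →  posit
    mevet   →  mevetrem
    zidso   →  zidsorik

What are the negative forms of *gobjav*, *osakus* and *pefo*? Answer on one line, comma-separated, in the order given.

The alternation tracks the final sound of the stem — -it when the stem ends in a sibilant (*epaz*, *pos*); -rem when the stem ends in a non-sibilant consonant (*oev*, *mevet*); -rik when the stem ends in a vowel (*lekuza*, *zidso*).
Since the final sound of *gobjav* is /v/ (a non-sibilant consonant), it takes -rem, giving *gobjavrem*.
Since the final sound of *osakus* is /s/ (a sibilant), it takes -it, giving *osakusit*.
Since the final sound of *pefo* is /o/ (a vowel), it takes -rik, giving *peforik*.

gobjavrem, osakusit, peforik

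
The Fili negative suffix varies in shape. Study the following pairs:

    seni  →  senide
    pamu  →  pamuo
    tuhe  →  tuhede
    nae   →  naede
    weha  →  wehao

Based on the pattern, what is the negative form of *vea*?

The pattern is front/back vowel harmony: -de when the last vowel of the stem is a front vowel (*seni*, *tuhe*, *nae*); -o when the last vowel of the stem is a back vowel (*pamu*, *weha*).
*vea* — last vowel /a/ (a back vowel) → -o → *veao*.

veao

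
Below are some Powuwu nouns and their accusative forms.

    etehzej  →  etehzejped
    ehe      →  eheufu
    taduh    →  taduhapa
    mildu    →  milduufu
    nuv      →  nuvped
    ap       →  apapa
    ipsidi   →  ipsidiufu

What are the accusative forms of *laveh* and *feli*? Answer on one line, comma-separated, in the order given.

The suffix is conditioned by the final sound: -apa when the stem ends in a voiceless consonant (*taduh*, *ap*); -ped when the stem ends in a voiced consonant (*etehzej*, *nuv*); -ufu when the stem ends in a vowel (*ehe*, *mildu*, *ipsidi*).
Since the final sound of *laveh* is /h/ (a voiceless consonant), it takes -apa, giving *lavehapa*.
The final sound of *feli* is /i/, which is a vowel, so the suffix is -ufu, giving *feliufu*.

lavehapa, feliufu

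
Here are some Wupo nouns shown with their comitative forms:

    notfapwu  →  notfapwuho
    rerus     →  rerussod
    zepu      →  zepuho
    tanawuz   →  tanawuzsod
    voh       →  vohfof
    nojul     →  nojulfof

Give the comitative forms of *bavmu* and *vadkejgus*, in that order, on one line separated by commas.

The pattern is sibilance of the final sound: -sod when the stem ends in a sibilant (*rerus*, *tanawuz*); -fof when the stem ends in a non-sibilant consonant (*voh*, *nojul*); -ho when the stem ends in a vowel (*notfapwu*, *zepu*).
The final sound of *bavmu* is /u/, which is a vowel, so the suffix is -ho, giving *bavmuho*.
*vadkejgus*: final sound = /s/, a sibilant → -sod → *vadkejgussod*.

bavmuho, vadkejgussod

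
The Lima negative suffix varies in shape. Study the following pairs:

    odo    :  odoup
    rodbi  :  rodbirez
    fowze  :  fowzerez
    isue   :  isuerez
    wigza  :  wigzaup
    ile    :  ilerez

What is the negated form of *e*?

erez

The alternation tracks the last vowel of the stem — -rez when the last vowel of the stem is a front vowel (*rodbi*, *fowze*, *isue*, *ile*); -up when the last vowel of the stem is a back vowel (*odo*, *wigza*).
Since the last vowel of *e* is /e/ (a front vowel), it takes -rez, giving *erez*.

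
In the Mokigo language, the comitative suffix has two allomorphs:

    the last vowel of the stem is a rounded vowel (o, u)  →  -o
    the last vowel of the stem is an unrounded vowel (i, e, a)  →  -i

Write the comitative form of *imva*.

The last vowel of *imva* is /a/, which is an unrounded vowel, so the suffix is -i, giving *imvai*.

imvai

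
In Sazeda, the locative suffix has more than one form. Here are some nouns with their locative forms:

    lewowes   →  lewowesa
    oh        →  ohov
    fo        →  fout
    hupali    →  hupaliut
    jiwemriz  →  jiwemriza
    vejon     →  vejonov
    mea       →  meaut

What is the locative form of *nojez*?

The suffix is conditioned by the final sound: -a when the stem ends in a sibilant (*lewowes*, *jiwemriz*); -ov when the stem ends in a non-sibilant consonant (*oh*, *vejon*); -ut when the stem ends in a vowel (*fo*, *hupali*, *mea*).
Since the final sound of *nojez* is /z/ (a sibilant), it takes -a, giving *nojeza*.

nojeza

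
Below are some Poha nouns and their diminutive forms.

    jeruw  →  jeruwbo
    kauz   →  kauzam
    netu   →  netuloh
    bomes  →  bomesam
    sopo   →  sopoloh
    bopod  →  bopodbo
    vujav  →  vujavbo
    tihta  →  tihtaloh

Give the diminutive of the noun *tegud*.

The suffix is conditioned by the final sound: -am when the stem ends in a sibilant (*kauz*, *bomes*); -bo when the stem ends in a non-sibilant consonant (*jeruw*, *bopod*, *vujav*); -loh when the stem ends in a vowel (*netu*, *sopo*, *tihta*).
The final sound of *tegud* is /d/, which is a non-sibilant consonant, so the suffix is -bo, giving *tegudbo*.

tegudbo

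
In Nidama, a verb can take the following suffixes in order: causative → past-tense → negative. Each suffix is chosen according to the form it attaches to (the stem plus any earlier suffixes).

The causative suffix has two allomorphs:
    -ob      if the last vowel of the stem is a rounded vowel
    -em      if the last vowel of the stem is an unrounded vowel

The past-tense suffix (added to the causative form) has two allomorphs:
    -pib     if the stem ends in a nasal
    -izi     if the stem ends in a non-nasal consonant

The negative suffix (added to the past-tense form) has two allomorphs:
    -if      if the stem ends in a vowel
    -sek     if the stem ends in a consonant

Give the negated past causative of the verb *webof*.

webofobiziif

*webof* — last vowel /o/ (a rounded vowel) → -ob → *webofob*.
The causative form *webofob*: final consonant = /b/, non-nasal → -izi → *webofobizi*.
The past-tense form *webofobizi*: final sound = /i/, a vowel → -if → *webofobiziif*.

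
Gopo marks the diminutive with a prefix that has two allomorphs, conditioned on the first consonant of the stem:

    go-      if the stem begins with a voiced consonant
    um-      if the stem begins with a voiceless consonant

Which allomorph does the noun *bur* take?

Since the first consonant of *bur* is /b/ (voiced), it takes go-.

go-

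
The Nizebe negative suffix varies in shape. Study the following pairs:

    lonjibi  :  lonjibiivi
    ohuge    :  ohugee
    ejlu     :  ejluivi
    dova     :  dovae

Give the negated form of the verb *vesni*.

The pattern is height harmony: -ivi when the last vowel of the stem is a high vowel (*lonjibi*, *ejlu*); -e when the last vowel of the stem is a non-high vowel (*ohuge*, *dova*).
*vesni*: last vowel = /i/, a high vowel → -ivi → *vesniivi*.

vesniivi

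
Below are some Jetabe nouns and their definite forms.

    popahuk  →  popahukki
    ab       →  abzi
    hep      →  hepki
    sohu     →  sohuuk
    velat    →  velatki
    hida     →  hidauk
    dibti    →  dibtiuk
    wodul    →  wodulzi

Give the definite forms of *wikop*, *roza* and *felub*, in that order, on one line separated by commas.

wikopki, rozauk, felubzi

The suffix is conditioned by the final sound: -ki when the stem ends in a voiceless consonant (*popahuk*, *hep*, *velat*); -zi when the stem ends in a voiced consonant (*ab*, *wodul*); -uk when the stem ends in a vowel (*sohu*, *hida*, *dibti*).
*wikop*: final sound = /p/, a voiceless consonant → -ki → *wikopki*.
*roza*: final sound = /a/, a vowel → -uk → *rozauk*.
*felub* — final sound /b/ (a voiced consonant) → -zi → *felubzi*.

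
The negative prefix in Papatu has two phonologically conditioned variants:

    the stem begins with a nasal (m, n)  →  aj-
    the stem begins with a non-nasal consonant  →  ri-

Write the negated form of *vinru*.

rivinru

Since the first consonant of *vinru* is /v/ (non-nasal), it takes ri-, giving *rivinru*.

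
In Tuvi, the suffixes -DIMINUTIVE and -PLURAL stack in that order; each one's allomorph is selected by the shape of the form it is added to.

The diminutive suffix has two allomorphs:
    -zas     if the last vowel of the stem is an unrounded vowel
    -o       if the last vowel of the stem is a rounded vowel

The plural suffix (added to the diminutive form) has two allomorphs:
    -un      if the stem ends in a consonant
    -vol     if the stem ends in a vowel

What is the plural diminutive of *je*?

jezasun

*je*: last vowel = /e/, an unrounded vowel → -zas → *jezas*.
The final sound of the diminutive form *jezas* is /s/, which is a consonant, so the plural suffix is -un, giving *jezasun*.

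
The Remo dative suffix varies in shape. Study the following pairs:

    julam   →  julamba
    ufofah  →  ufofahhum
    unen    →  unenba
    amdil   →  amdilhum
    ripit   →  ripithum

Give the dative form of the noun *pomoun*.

pomounba

Looking at the final consonant of each stem: -ba when the stem ends in a nasal (*julam*, *unen*); -hum when the stem ends in a non-nasal consonant (*ufofah*, *amdil*, *ripit*).
The final consonant of *pomoun* is /n/, which is a nasal, so the suffix is -ba, giving *pomounba*.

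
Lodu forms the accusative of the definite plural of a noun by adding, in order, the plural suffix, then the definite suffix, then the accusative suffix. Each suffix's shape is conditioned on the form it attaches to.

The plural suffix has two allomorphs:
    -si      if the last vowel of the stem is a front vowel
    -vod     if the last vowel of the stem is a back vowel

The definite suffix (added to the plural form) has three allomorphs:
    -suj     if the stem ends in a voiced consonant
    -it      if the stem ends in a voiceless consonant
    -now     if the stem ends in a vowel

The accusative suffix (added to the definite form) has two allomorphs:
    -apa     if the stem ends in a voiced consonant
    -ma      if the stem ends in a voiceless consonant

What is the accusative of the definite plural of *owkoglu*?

*owkoglu*: last vowel = /u/, a back vowel → -vod → *owkogluvod*.
The plural form *owkogluvod* — final sound /d/ (a voiced consonant) → -suj → *owkogluvodsuj*.
The final consonant of the definite form *owkogluvodsuj* is /j/, which is voiced, so the accusative suffix is -apa, giving *owkogluvodsujapa*.

owkogluvodsujapa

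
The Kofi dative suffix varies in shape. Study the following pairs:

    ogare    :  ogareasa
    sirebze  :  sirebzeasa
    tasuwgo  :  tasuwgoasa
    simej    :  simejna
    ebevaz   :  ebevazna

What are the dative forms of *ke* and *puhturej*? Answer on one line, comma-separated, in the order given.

The suffix is conditioned by the final sound: -na when the stem ends in a consonant (*simej*, *ebevaz*); -asa when the stem ends in a vowel (*ogare*, *sirebze*, *tasuwgo*).
The final sound of *ke* is /e/, which is a vowel, so the suffix is -asa, giving *keasa*.
The final sound of *puhturej* is /j/, which is a consonant, so the suffix is -na, giving *puhturejna*.

keasa, puhturejna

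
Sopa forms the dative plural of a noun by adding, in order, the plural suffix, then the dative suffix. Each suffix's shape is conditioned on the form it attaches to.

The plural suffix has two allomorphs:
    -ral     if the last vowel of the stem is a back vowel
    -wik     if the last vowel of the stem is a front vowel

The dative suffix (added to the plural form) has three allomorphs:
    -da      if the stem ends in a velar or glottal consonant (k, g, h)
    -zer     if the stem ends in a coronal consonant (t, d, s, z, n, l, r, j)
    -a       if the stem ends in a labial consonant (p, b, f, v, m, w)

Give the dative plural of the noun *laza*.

lazaralzer

*laza* — last vowel /a/ (a back vowel) → -ral → *lazaral*.
Since the final consonant of the plural form *lazaral* is /l/ (coronal), it takes -zer, giving *lazaralzer*.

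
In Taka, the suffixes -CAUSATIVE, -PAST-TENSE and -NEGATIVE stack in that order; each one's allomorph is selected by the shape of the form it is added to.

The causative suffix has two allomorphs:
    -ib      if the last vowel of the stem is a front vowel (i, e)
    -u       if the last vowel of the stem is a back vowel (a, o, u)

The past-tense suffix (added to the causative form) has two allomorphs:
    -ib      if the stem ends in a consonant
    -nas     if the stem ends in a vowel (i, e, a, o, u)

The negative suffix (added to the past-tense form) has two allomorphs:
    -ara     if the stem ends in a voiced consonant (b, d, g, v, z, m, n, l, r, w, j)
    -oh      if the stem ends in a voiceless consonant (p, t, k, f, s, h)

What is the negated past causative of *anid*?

anidibibara

*anid* — last vowel /i/ (a front vowel) → -ib → *anidib*.
Since the final sound of the causative form *anidib* is /b/ (a consonant), it takes -ib, giving *anidibib*.
The final consonant of the past-tense form *anidibib* is /b/, which is voiced, so the negative suffix is -ara, giving *anidibibara*.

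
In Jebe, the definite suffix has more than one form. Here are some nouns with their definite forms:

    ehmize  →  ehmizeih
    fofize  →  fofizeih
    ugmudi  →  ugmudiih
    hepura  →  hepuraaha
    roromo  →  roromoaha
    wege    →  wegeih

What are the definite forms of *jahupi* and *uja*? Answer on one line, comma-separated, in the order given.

jahupiih, ujaaha

The pattern is front/back vowel harmony: -ih when the last vowel of the stem is a front vowel (*ehmize*, *fofize*, *ugmudi*, *wege*); -aha when the last vowel of the stem is a back vowel (*hepura*, *roromo*).
The last vowel of *jahupi* is /i/, which is a front vowel, so the suffix is -ih, giving *jahupiih*.
*uja* — last vowel /a/ (a back vowel) → -aha → *ujaaha*.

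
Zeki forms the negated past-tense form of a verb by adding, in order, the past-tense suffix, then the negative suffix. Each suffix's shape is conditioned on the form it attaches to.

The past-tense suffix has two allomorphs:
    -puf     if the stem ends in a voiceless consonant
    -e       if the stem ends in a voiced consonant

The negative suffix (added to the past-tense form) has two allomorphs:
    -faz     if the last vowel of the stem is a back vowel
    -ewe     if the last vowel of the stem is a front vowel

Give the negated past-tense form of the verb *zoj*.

zojeewe

Since the final consonant of *zoj* is /j/ (voiced), it takes -e, giving *zoje*.
The past-tense form *zoje*: last vowel = /e/, a front vowel → -ewe → *zojeewe*.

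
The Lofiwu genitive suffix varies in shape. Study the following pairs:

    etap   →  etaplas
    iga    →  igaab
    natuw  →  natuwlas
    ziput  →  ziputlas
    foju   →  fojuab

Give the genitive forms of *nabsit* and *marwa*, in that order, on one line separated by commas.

nabsitlas, marwaab

The suffix is conditioned by the final sound: -las when the stem ends in a consonant (*etap*, *natuw*, *ziput*); -ab when the stem ends in a vowel (*iga*, *foju*).
The final sound of *nabsit* is /t/, which is a consonant, so the suffix is -las, giving *nabsitlas*.
*marwa*: final sound = /a/, a vowel → -ab → *marwaab*.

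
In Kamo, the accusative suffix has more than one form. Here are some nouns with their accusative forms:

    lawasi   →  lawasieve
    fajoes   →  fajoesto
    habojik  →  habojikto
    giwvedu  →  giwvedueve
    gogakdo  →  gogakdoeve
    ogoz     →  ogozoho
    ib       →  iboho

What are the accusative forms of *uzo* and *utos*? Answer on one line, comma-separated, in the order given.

Looking at the final sound of each stem: -to when the stem ends in a voiceless consonant (*fajoes*, *habojik*); -oho when the stem ends in a voiced consonant (*ogoz*, *ib*); -eve when the stem ends in a vowel (*lawasi*, *giwvedu*, *gogakdo*).
Since the final sound of *uzo* is /o/ (a vowel), it takes -eve, giving *uzoeve*.
Since the final sound of *utos* is /s/ (a voiceless consonant), it takes -to, giving *utosto*.

uzoeve, utosto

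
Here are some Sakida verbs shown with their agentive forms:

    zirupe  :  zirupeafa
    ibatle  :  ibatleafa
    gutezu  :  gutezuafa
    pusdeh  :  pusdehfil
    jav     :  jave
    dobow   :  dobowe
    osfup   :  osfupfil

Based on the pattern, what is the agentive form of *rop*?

The alternation tracks the final sound of the stem — -fil when the stem ends in a voiceless consonant (*pusdeh*, *osfup*); -e when the stem ends in a voiced consonant (*jav*, *dobow*); -afa when the stem ends in a vowel (*zirupe*, *ibatle*, *gutezu*).
*rop* — final sound /p/ (a voiceless consonant) → -fil → *ropfil*.

ropfil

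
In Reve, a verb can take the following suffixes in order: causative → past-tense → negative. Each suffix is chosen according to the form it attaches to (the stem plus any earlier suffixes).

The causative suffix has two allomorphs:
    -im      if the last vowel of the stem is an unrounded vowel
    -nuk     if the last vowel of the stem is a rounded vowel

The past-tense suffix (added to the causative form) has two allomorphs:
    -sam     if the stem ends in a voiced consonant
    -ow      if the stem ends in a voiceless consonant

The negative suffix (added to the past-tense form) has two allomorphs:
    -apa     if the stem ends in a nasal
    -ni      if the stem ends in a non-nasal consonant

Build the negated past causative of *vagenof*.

vagenofnukowni

Since the last vowel of *vagenof* is /o/ (a rounded vowel), it takes -nuk, giving *vagenofnuk*.
The causative form *vagenofnuk* — final consonant /k/ (voiceless) → -ow → *vagenofnukow*.
The past-tense form *vagenofnukow*: final consonant = /w/, non-nasal → -ni → *vagenofnukowni*.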